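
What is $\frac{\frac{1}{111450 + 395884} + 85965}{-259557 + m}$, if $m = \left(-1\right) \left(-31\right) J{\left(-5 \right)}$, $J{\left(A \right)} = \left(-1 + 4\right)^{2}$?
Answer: $- \frac{43612967311}{131540544852} \approx -0.33156$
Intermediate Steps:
$J{\left(A \right)} = 9$ ($J{\left(A \right)} = 3^{2} = 9$)
$m = 279$ ($m = \left(-1\right) \left(-31\right) 9 = 31 \cdot 9 = 279$)
$\frac{\frac{1}{111450 + 395884} + 85965}{-259557 + m} = \frac{\frac{1}{111450 + 395884} + 85965}{-259557 + 279} = \frac{\frac{1}{507334} + 85965}{-259278} = \left(\frac{1}{507334} + 85965\right) \left(- \frac{1}{259278}\right) = \frac{43612967311}{507334} \left(- \frac{1}{259278}\right) = - \frac{43612967311}{131540544852}$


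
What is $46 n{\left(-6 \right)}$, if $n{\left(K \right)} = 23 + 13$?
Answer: $1656$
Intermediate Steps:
$n{\left(K \right)} = 36$
$46 n{\left(-6 \right)} = 46 \cdot 36 = 1656$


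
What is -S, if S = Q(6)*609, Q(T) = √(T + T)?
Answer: -1218*√3 ≈ -2109.6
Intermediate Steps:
Q(T) = √2*√T (Q(T) = √(2*T) = √2*√T)
S = 1218*√3 (S = (√2*√6)*609 = (2*√3)*609 = 1218*√3 ≈ 2109.6)
-S = -1218*√3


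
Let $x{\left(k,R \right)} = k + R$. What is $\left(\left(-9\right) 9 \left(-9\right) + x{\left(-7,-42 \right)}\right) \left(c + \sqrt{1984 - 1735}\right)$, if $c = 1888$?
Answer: $1283840 + 680 \sqrt{249} \approx 1.2946 \cdot 10^{6}$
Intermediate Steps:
$x{\left(k,R \right)} = R + k$
$\left(\left(-9\right) 9 \left(-9\right) + x{\left(-7,-42 \right)}\right) \left(c + \sqrt{1984 - 1735}\right) = \left(\left(-9\right) 9 \left(-9\right) - 49\right) \left(1888 + \sqrt{1984 - 1735}\right) = \left(\left(-81\right) \left(-9\right) - 49\right) \left(1888 + \sqrt{249}\right) = \left(729 - 49\right) \left(1888 + \sqrt{249}\right) = 680 \left(1888 + \sqrt{249}\right) = 1283840 + 680 \sqrt{249}$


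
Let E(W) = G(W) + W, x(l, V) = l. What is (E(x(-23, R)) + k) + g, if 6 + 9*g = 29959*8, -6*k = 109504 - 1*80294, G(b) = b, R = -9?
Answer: 195437/9 ≈ 21715.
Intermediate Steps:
k = -14605/3 (k = -(109504 - 1*80294)/6 = -(109504 - 80294)/6 = -⅙*29210 = -14605/3 ≈ -4868.3)
E(W) = 2*W (E(W) = W + W = 2*W)
g = 239666/9 (g = -⅔ + (29959*8)/9 = -⅔ + (⅑)*239672 = -⅔ + 239672/9 = 239666/9 ≈ 26630.)
(E(x(-23, R)) + k) + g = (2*(-23) - 14605/3) + 239666/9 = (-46 - 14605/3) + 239666/9 = -14743/3 + 239666/9 = 195437/9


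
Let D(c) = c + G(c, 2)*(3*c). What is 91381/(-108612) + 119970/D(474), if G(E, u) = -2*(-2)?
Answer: 2077848653/111544524 ≈ 18.628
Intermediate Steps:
G(E, u) = 4
D(c) = 13*c (D(c) = c + 4*(3*c) = c + 12*c = 13*c)
91381/(-108612) + 119970/D(474) = 91381/(-108612) + 119970/((13*474)) = 91381*(-1/108612) + 119970/6162 = -91381/108612 + 119970*(1/6162) = -91381/108612 + 19995/1027 = 2077848653/111544524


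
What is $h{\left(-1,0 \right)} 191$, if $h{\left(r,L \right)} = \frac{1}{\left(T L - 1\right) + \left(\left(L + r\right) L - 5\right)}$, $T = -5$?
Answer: $- \frac{191}{6} \approx -31.833$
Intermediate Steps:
$h{\left(r,L \right)} = \frac{1}{-6 - 5 L + L \left(L + r\right)}$ ($h{\left(r,L \right)} = \frac{1}{\left(- 5 L - 1\right) + \left(\left(L + r\right) L - 5\right)} = \frac{1}{\left(-1 - 5 L\right) + \left(L \left(L + r\right) - 5\right)} = \frac{1}{\left(-1 - 5 L\right) + \left(-5 + L \left(L + r\right)\right)} = \frac{1}{-6 - 5 L + L \left(L + r\right)}$)
$h{\left(-1,0 \right)} 191 = \frac{1}{-6 + 0^{2} - 0 + 0 \left(-1\right)} 191 = \frac{1}{-6 + 0 + 0 + 0} \cdot 191 = \frac{1}{-6} \cdot 191 = \left(- \frac{1}{6}\right) 191 = - \frac{191}{6}$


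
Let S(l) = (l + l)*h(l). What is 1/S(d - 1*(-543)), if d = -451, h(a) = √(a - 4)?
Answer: √22/8096 ≈ 0.00057935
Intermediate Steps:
h(a) = √(-4 + a)
S(l) = 2*l*√(-4 + l) (S(l) = (l + l)*√(-4 + l) = (2*l)*√(-4 + l) = 2*l*√(-4 + l))
1/S(d - 1*(-543)) = 1/(2*(-451 - 1*(-543))*√(-4 + (-451 - 1*(-543)))) = 1/(2*(-451 + 543)*√(-4 + (-451 + 543))) = 1/(2*92*√(-4 + 92)) = 1/(2*92*√88) = 1/(2*92*(2*√22)) = 1/(368*√22) = √22/8096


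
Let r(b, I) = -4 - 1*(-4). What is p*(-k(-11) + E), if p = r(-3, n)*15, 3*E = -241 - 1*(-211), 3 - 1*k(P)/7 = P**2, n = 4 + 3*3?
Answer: 0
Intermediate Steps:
n = 13 (n = 4 + 9 = 13)
k(P) = 21 - 7*P**2
r(b, I) = 0 (r(b, I) = -4 + 4 = 0)
E = -10 (E = (-241 - 1*(-211))/3 = (-241 + 211)/3 = (1/3)*(-30) = -10)
p = 0 (p = 0*15 = 0)
p*(-k(-11) + E) = 0*(-(21 - 7*(-11)**2) - 10) = 0*(-(21 - 7*121) - 10) = 0*(-(21 - 847) - 10) = 0*(-1*(-826) - 10) = 0*(826 - 10) = 0*816 = 0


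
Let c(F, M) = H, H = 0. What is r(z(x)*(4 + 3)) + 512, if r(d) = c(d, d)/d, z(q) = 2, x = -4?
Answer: 512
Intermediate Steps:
c(F, M) = 0
r(d) = 0 (r(d) = 0/d = 0)
r(z(x)*(4 + 3)) + 512 = 0 + 512 = 512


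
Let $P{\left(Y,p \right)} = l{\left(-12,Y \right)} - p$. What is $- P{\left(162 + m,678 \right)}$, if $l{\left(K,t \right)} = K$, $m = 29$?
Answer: $690$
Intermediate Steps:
$P{\left(Y,p \right)} = -12 - p$
$- P{\left(162 + m,678 \right)} = - (-12 - 678) = \left(-1\right) \left(-690\right) = 690$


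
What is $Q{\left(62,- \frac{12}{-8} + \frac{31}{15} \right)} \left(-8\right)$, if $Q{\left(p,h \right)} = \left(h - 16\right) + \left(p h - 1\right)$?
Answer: $- \frac{8308}{5} \approx -1661.6$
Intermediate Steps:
$Q{\left(p,h \right)} = -17 + h + h p$ ($Q{\left(p,h \right)} = \left(-16 + h\right) + \left(h p - 1\right) = \left(-16 + h\right) + \left(-1 + h p\right) = -17 + h + h p$)
$Q{\left(62,- \frac{12}{-8} + \frac{31}{15} \right)} \left(-8\right) = \left(-17 + \left(- \frac{12}{-8} + \frac{31}{15}\right) + \left(- \frac{12}{-8} + \frac{31}{15}\right) 62\right) \left(-8\right) = \left(-17 + \left(\left(-12\right) \left(- \frac{1}{8}\right) + 31 \cdot \frac{1}{15}\right) + \left(\left(-12\right) \left(- \frac{1}{8}\right) + 31 \cdot \frac{1}{15}\right) 62\right) \left(-8\right) = \left(-17 + \left(\frac{3}{2} + \frac{31}{15}\right) + \left(\frac{3}{2} + \frac{31}{15}\right) 62\right) \left(-8\right) = \left(-17 + \frac{107}{30} + \frac{107}{30} \cdot 62\right) \left(-8\right) = \left(-17 + \frac{107}{30} + \frac{3317}{15}\right) \left(-8\right) = \frac{2077}{10} \left(-8\right) = - \frac{8308}{5}$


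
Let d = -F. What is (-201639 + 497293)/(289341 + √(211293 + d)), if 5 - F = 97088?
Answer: 9504980446/9301989545 - 591308*√8566/27905968635 ≈ 1.0199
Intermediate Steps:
F = -97083 (F = 5 - 1*97088 = 5 - 97088 = -97083)
d = 97083 (d = -1*(-97083) = 97083)
(-201639 + 497293)/(289341 + √(211293 + d)) = (-201639 + 497293)/(289341 + √(211293 + 97083)) = 295654/(289341 + √308376) = 295654/(289341 + 6*√8566)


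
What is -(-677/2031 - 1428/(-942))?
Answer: -557/471 ≈ -1.1826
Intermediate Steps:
-(-677/2031 - 1428/(-942)) = -(-677*1/2031 - 1428*(-1/942)) = -(-⅓ + 238/157) = -1*557/471 = -557/471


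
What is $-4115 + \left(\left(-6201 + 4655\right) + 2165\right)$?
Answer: $-3496$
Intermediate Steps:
$-4115 + \left(\left(-6201 + 4655\right) + 2165\right) = -4115 + \left(-1546 + 2165\right) = -4115 + 619 = -3496$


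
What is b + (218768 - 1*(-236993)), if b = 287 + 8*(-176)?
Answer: 454640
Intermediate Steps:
b = -1121 (b = 287 - 1408 = -1121)
b + (218768 - 1*(-236993)) = -1121 + (218768 - 1*(-236993)) = -1121 + (218768 + 236993) = -1121 + 455761 = 454640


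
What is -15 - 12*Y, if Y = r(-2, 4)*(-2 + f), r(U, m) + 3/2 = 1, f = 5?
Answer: 3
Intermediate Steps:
r(U, m) = -½ (r(U, m) = -3/2 + 1 = -½)
Y = -3/2 (Y = -(-2 + 5)/2 = -½*3 = -3/2 ≈ -1.5000)
-15 - 12*Y = -15 - 12*(-3/2) = -15 + 18 = 3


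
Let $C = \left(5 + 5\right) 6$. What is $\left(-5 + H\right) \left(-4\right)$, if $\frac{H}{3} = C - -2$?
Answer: $-724$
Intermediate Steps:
$C = 60$ ($C = 10 \cdot 6 = 60$)
$H = 186$ ($H = 3 \left(60 - -2\right) = 3 \left(60 + 2\right) = 3 \cdot 62 = 186$)
$\left(-5 + H\right) \left(-4\right) = \left(-5 + 186\right) \left(-4\right) = 181 \left(-4\right) = -724$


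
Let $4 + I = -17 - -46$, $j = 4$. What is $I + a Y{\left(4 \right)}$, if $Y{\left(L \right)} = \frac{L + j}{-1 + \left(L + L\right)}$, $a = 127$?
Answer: $\frac{1191}{7} \approx 170.14$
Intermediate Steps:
$I = 25$ ($I = -4 - -29 = -4 + \left(-17 + 46\right) = -4 + 29 = 25$)
$Y{\left(L \right)} = \frac{4 + L}{-1 + 2 L}$ ($Y{\left(L \right)} = \frac{L + 4}{-1 + \left(L + L\right)} = \frac{4 + L}{-1 + 2 L}$)
$I + a Y{\left(4 \right)} = 25 + 127 \frac{4 + 4}{-1 + 2 \cdot 4} = 25 + 127 \frac{1}{-1 + 8} \cdot 8 = 25 + 127 \cdot \frac{1}{7} \cdot 8 = 25 + 127 \cdot \frac{8}{7} = 25 + \frac{1016}{7} = \frac{1191}{7}$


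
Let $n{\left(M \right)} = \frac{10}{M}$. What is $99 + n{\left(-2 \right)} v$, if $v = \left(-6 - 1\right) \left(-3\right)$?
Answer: $-6$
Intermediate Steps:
$v = 21$ ($v = \left(-7\right) \left(-3\right) = 21$)
$99 + n{\left(-2 \right)} v = 99 + \frac{10}{-2} \cdot 21 = 99 + 10 \left(- \frac{1}{2}\right) 21 = 99 - 105 = -6$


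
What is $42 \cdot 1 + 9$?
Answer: $51$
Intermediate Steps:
$42 \cdot 1 + 9 = 42 + 9 = 51$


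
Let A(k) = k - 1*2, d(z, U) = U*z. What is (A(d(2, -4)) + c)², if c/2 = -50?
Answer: 12100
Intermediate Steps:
A(k) = -2 + k (A(k) = k - 2 = -2 + k)
c = -100 (c = 2*(-50) = -100)
(A(d(2, -4)) + c)² = ((-2 - 4*2) - 100)² = ((-2 - 8) - 100)² = (-10 - 100)² = (-110)² = 12100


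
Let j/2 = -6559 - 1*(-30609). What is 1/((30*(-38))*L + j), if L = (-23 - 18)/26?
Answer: 13/648670 ≈ 2.0041e-5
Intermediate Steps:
L = -41/26 (L = -41*1/26 = -41/26 ≈ -1.5769)
j = 48100 (j = 2*(-6559 - 1*(-30609)) = 2*(-6559 + 30609) = 2*24050 = 48100)
1/((30*(-38))*L + j) = 1/((30*(-38))*(-41/26) + 48100) = 1/(-1140*(-41/26) + 48100) = 1/(23370/13 + 48100) = 1/(648670/13) = 13/648670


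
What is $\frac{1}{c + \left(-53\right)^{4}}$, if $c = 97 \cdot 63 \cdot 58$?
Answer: $\frac{1}{8244919} \approx 1.2129 \cdot 10^{-7}$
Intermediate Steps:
$c = 354438$ ($c = 6111 \cdot 58 = 354438$)
$\frac{1}{c + \left(-53\right)^{4}} = \frac{1}{354438 + \left(-53\right)^{4}} = \frac{1}{354438 + 7890481} = \frac{1}{8244919}$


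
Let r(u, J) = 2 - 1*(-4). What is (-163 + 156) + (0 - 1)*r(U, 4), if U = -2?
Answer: -13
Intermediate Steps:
r(u, J) = 6 (r(u, J) = 2 + 4 = 6)
(-163 + 156) + (0 - 1)*r(U, 4) = (-163 + 156) + (0 - 1)*6 = -7 - 1*6 = -7 - 6 = -13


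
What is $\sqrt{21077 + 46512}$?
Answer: $\sqrt{67589} \approx 259.98$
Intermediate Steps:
$\sqrt{21077 + 46512} = \sqrt{67589}$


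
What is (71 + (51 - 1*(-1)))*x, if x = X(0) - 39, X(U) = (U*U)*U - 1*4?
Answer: -5289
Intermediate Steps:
X(U) = -4 + U³ (X(U) = U²*U - 4 = U³ - 4 = -4 + U³)
x = -43 (x = (-4 + 0³) - 39 = (-4 + 0) - 39 = -4 - 39 = -43)
(71 + (51 - 1*(-1)))*x = (71 + (51 - 1*(-1)))*(-43) = (71 + (51 + 1))*(-43) = (71 + 52)*(-43) = 123*(-43) = -5289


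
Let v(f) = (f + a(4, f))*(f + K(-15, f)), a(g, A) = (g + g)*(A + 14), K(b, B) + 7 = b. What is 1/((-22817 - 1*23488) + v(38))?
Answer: -1/39041 ≈ -2.5614e-5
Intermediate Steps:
K(b, B) = -7 + b
a(g, A) = 2*g*(14 + A) (a(g, A) = (2*g)*(14 + A) = 2*g*(14 + A))
v(f) = (-22 + f)*(112 + 9*f) (v(f) = (f + 2*4*(14 + f))*(f + (-7 - 15)) = (f + (112 + 8*f))*(f - 22) = (112 + 9*f)*(-22 + f) = (-22 + f)*(112 + 9*f))
1/((-22817 - 1*23488) + v(38)) = 1/((-22817 - 1*23488) + (-2464 - 86*38 + 9*38²)) = 1/((-22817 - 23488) + (-2464 - 3268 + 9*1444)) = 1/(-46305 + (-2464 - 3268 + 12996)) = 1/(-46305 + 7264) = 1/(-39041) = -1/39041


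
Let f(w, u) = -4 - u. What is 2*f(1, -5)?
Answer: 2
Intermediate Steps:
2*f(1, -5) = 2*(-4 - 1*(-5)) = 2*(-4 + 5) = 2*1 = 2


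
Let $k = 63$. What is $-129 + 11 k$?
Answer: $564$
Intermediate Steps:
$-129 + 11 k = -129 + 11 \cdot 63 = -129 + 693 = 564$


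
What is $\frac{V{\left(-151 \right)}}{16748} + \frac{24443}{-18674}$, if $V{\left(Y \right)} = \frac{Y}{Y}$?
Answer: $- \frac{204676345}{156376076} \approx -1.3089$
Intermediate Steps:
$V{\left(Y \right)} = 1$
$\frac{V{\left(-151 \right)}}{16748} + \frac{24443}{-18674} = 1 \cdot \frac{1}{16748} + \frac{24443}{-18674} = 1 \cdot \frac{1}{16748} + 24443 \left(- \frac{1}{18674}\right) = \frac{1}{16748} - \frac{24443}{18674} = - \frac{204676345}{156376076}$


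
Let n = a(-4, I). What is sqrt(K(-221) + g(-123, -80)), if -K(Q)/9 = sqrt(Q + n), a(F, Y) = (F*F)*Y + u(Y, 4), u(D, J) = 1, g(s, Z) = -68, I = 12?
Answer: sqrt(-68 - 18*I*sqrt(7)) ≈ 2.7403 - 8.6896*I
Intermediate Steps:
a(F, Y) = 1 + Y*F**2 (a(F, Y) = (F*F)*Y + 1 = F**2*Y + 1 = Y*F**2 + 1 = 1 + Y*F**2)
n = 193 (n = 1 + 12*(-4)**2 = 1 + 12*16 = 1 + 192 = 193)
K(Q) = -9*sqrt(193 + Q) (K(Q) = -9*sqrt(Q + 193) = -9*sqrt(193 + Q))
sqrt(K(-221) + g(-123, -80)) = sqrt(-9*sqrt(193 - 221) - 68) = sqrt(-18*I*sqrt(7) - 68) = sqrt(-68 - 18*I*sqrt(7))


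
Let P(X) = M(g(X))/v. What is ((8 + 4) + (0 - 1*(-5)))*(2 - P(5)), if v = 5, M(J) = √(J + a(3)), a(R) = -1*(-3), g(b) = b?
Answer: 34 - 34*√2/5 ≈ 24.383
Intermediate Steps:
a(R) = 3
M(J) = √(3 + J) (M(J) = √(J + 3) = √(3 + J))
P(X) = √(3 + X)/5
((8 + 4) + (0 - 1*(-5)))*(2 - P(5)) = ((8 + 4) + (0 - 1*(-5)))*(2 - √(3 + 5)/5) = (12 + (0 + 5))*(2 - √8/5) = (12 + 5)*(2 - 2*√2/5) = 17*(2 - 2*√2/5) = 34 - 34*√2/5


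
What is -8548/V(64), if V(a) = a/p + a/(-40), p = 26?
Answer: -138905/14 ≈ -9921.8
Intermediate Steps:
V(a) = 7*a/520 (V(a) = a/26 + a/(-40) = a*(1/26) + a*(-1/40) = a/26 - a/40 = 7*a/520)
-8548/V(64) = -8548/((7/520)*64) = -8548/56/65 = -8548*65/56 = -138905/14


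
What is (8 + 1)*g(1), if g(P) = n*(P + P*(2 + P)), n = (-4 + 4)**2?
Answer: 0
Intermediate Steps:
n = 0 (n = 0**2 = 0)
g(P) = 0 (g(P) = 0*(P + P*(2 + P)) = 0)
(8 + 1)*g(1) = (8 + 1)*0 = 9*0 = 0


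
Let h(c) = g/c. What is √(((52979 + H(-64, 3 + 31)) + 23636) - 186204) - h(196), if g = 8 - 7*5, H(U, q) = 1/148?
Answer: 27/196 + I*√600109327/74 ≈ 0.13776 + 331.04*I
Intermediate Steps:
H(U, q) = 1/148
g = -27 (g = 8 - 35 = -27)
h(c) = -27/c
√(((52979 + H(-64, 3 + 31)) + 23636) - 186204) - h(196) = √(((52979 + 1/148) + 23636) - 186204) - (-27)/196 = √((7840893/148 + 23636) - 186204) - (-27)/196 = √(11339021/148 - 186204) - 1*(-27/196) = √(-16219171/148) + 27/196 = I*√600109327/74 + 27/196 = 27/196 + I*√600109327/74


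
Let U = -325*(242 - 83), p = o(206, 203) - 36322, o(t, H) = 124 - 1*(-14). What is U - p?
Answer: -15491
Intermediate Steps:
o(t, H) = 138 (o(t, H) = 124 + 14 = 138)
p = -36184 (p = 138 - 36322 = -36184)
U = -51675 (U = -325*159 = -51675)
U - p = -51675 - 1*(-36184) = -51675 + 36184 = -15491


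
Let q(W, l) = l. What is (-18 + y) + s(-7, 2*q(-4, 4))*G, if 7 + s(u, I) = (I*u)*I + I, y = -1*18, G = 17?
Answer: -7635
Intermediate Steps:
y = -18
s(u, I) = -7 + I + u*I**2 (s(u, I) = -7 + ((I*u)*I + I) = -7 + (u*I**2 + I) = -7 + (I + u*I**2) = -7 + I + u*I**2)
(-18 + y) + s(-7, 2*q(-4, 4))*G = (-18 - 18) + (-7 + 2*4 - 7*(2*4)**2)*17 = -36 + (-7 + 8 - 7*8**2)*17 = -36 + (-7 + 8 - 7*64)*17 = -36 + (-7 + 8 - 448)*17 = -36 - 447*17 = -36 - 7599 = -7635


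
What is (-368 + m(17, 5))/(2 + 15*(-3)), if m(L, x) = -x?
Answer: 373/43 ≈ 8.6744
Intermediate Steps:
(-368 + m(17, 5))/(2 + 15*(-3)) = (-368 - 1*5)/(2 + 15*(-3)) = (-368 - 5)/(2 - 45) = -373/(-43) = -373*(-1/43) = 373/43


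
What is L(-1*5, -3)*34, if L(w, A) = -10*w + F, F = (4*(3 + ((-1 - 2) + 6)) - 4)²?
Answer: 15300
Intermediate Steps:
F = 400 (F = (4*(3 + (-3 + 6)) - 4)² = (4*(3 + 3) - 4)² = (4*6 - 4)² = (24 - 4)² = 20² = 400)
L(w, A) = 400 - 10*w (L(w, A) = -10*w + 400 = 400 - 10*w)
L(-1*5, -3)*34 = (400 - (-10)*5)*34 = (400 - 10*(-5))*34 = (400 + 50)*34 = 450*34 = 15300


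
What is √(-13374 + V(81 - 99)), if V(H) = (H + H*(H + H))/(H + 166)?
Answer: 3*I*√8134746/74 ≈ 115.63*I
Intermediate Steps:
V(H) = (H + 2*H²)/(166 + H) (V(H) = (H + H*(2*H))/(166 + H) = (H + 2*H²)/(166 + H))
√(-13374 + V(81 - 99)) = √(-13374 + (81 - 99)*(1 + 2*(81 - 99))/(166 + (81 - 99))) = √(-13374 - 18*(1 + 2*(-18))/(166 - 18)) = √(-13374 - 18*(1 - 36)/148) = √(-13374 - 18*1/148*(-35)) = √(-13374 + 315/74) = √(-989361/74) = 3*I*√8134746/74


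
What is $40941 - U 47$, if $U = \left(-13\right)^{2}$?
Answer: $32998$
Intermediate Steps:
$U = 169$
$40941 - U 47 = 40941 - 169 \cdot 47 = 40941 - 7943 = 32998$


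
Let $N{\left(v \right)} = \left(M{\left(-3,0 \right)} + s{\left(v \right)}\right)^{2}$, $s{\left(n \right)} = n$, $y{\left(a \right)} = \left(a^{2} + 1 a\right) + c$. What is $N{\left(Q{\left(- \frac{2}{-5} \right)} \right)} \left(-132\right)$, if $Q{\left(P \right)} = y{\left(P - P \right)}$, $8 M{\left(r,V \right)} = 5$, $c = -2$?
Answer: $- \frac{3993}{16} \approx -249.56$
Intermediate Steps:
$M{\left(r,V \right)} = \frac{5}{8}$ ($M{\left(r,V \right)} = \frac{1}{8} \cdot 5 = \frac{5}{8}$)
$y{\left(a \right)} = -2 + a + a^{2}$ ($y{\left(a \right)} = \left(a^{2} + 1 a\right) - 2 = \left(a^{2} + a\right) - 2 = \left(a + a^{2}\right) - 2 = -2 + a + a^{2}$)
$Q{\left(P \right)} = -2$ ($Q{\left(P \right)} = -2 + \left(P - P\right) + \left(P - P\right)^{2} = -2 + 0 + 0^{2} = -2 + 0 + 0 = -2$)
$N{\left(v \right)} = \left(\frac{5}{8} + v\right)^{2}$
$N{\left(Q{\left(- \frac{2}{-5} \right)} \right)} \left(-132\right) = \frac{\left(5 + 8 \left(-2\right)\right)^{2}}{64} \left(-132\right) = \frac{\left(5 - 16\right)^{2}}{64} \left(-132\right) = \frac{\left(-11\right)^{2}}{64} \left(-132\right) = \frac{1}{64} \cdot 121 \left(-132\right) = \frac{121}{64} \left(-132\right) = - \frac{3993}{16}$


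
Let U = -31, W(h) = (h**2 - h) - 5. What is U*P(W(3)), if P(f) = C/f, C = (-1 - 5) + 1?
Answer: 155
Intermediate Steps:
W(h) = -5 + h**2 - h
C = -5 (C = -6 + 1 = -5)
P(f) = -5/f
U*P(W(3)) = -(-155)/(-5 + 3**2 - 1*3) = -(-155)/(-5 + 9 - 3) = -(-155)/1 = -(-155) = -31*(-5) = 155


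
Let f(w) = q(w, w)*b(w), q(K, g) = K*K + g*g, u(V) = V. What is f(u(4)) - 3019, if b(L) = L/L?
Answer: -2987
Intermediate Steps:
b(L) = 1
q(K, g) = K**2 + g**2
f(w) = 2*w**2 (f(w) = (w**2 + w**2)*1 = (2*w**2)*1 = 2*w**2)
f(u(4)) - 3019 = 2*4**2 - 3019 = 2*16 - 3019 = 32 - 3019 = -2987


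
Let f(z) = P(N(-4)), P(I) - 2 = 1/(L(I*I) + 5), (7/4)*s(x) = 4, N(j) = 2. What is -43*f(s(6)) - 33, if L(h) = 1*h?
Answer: -1114/9 ≈ -123.78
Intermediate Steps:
L(h) = h
s(x) = 16/7 (s(x) = (4/7)*4 = 16/7)
P(I) = 2 + 1/(5 + I²) (P(I) = 2 + 1/(I*I + 5) = 2 + 1/(I² + 5) = 2 + 1/(5 + I²))
f(z) = 19/9 (f(z) = (11 + 2*2²)/(5 + 2²) = (11 + 2*4)/(5 + 4) = (11 + 8)/9 = (⅑)*19 = 19/9)
-43*f(s(6)) - 33 = -43*19/9 - 33 = -817/9 - 33 = -1114/9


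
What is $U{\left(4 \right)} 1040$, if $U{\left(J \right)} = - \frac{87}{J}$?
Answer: $-22620$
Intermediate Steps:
$U{\left(4 \right)} 1040 = - \frac{87}{4} \cdot 1040 = \left(-87\right) \frac{1}{4} \cdot 1040 = \left(- \frac{87}{4}\right) 1040 = -22620$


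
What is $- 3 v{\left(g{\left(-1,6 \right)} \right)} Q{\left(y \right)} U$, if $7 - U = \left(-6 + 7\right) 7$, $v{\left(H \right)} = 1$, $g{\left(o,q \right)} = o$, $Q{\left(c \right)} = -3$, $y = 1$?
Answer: $0$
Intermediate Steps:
$U = 0$ ($U = 7 - \left(-6 + 7\right) 7 = 7 - 1 \cdot 7 = 7 - 7 = 0$)
$- 3 v{\left(g{\left(-1,6 \right)} \right)} Q{\left(y \right)} U = \left(-3\right) 1 \left(-3\right) 0 = \left(-3\right) \left(-3\right) 0 = 9 \cdot 0 = 0$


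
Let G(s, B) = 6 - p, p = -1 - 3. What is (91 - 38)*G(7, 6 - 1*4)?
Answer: 530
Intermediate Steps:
p = -4
G(s, B) = 10 (G(s, B) = 6 - 1*(-4) = 6 + 4 = 10)
(91 - 38)*G(7, 6 - 1*4) = (91 - 38)*10 = 53*10 = 530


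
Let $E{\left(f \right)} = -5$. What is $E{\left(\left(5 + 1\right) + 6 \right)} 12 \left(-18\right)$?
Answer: $1080$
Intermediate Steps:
$E{\left(\left(5 + 1\right) + 6 \right)} 12 \left(-18\right) = \left(-5\right) 12 \left(-18\right) = \left(-60\right) \left(-18\right) = 1080$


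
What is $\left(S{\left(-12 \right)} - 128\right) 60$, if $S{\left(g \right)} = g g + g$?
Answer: $240$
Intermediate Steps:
$S{\left(g \right)} = g + g^{2}$ ($S{\left(g \right)} = g^{2} + g = g + g^{2}$)
$\left(S{\left(-12 \right)} - 128\right) 60 = \left(- 12 \left(1 - 12\right) - 128\right) 60 = \left(\left(-12\right) \left(-11\right) - 128\right) 60 = \left(132 - 128\right) 60 = 4 \cdot 60 = 240$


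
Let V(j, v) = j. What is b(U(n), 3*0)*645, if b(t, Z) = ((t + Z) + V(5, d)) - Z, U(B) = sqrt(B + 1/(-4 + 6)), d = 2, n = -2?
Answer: 3225 + 645*I*sqrt(6)/2 ≈ 3225.0 + 789.96*I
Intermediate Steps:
U(B) = sqrt(1/2 + B) (U(B) = sqrt(B + 1/2) = sqrt(1/2 + B))
b(t, Z) = 5 + t (b(t, Z) = ((t + Z) + 5) - Z = ((Z + t) + 5) - Z = (5 + Z + t) - Z = 5 + t)
b(U(n), 3*0)*645 = (5 + sqrt(2 + 4*(-2))/2)*645 = (5 + sqrt(2 - 8)/2)*645 = (5 + sqrt(-6)/2)*645 = (5 + (I*sqrt(6))/2)*645 = (5 + I*sqrt(6)/2)*645 = 3225 + 645*I*sqrt(6)/2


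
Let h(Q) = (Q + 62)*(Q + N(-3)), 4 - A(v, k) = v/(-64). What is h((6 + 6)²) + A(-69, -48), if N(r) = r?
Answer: 1859131/64 ≈ 29049.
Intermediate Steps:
A(v, k) = 4 + v/64 (A(v, k) = 4 - v/(-64) = 4 - v*(-1)/64 = 4 - (-1)*v/64 = 4 + v/64)
h(Q) = (-3 + Q)*(62 + Q) (h(Q) = (Q + 62)*(Q - 3) = (62 + Q)*(-3 + Q) = (-3 + Q)*(62 + Q))
h((6 + 6)²) + A(-69, -48) = (-186 + ((6 + 6)²)² + 59*(6 + 6)²) + (4 + (1/64)*(-69)) = (-186 + (12²)² + 59*12²) + (4 - 69/64) = (-186 + 144² + 59*144) + 187/64 = (-186 + 20736 + 8496) + 187/64 = 29046 + 187/64 = 1859131/64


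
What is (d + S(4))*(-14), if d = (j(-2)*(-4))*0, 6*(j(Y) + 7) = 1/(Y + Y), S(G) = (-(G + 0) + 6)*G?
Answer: -112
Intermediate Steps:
S(G) = G*(6 - G) (S(G) = (-G + 6)*G = (6 - G)*G = G*(6 - G))
j(Y) = -7 + 1/(12*Y) (j(Y) = -7 + 1/(6*(Y + Y)) = -7 + 1/(6*((2*Y))) = -7 + (1/(2*Y))/6 = -7 + 1/(12*Y))
d = 0 (d = ((-7 + (1/12)/(-2))*(-4))*0 = ((-7 + (1/12)*(-1/2))*(-4))*0 = ((-7 - 1/24)*(-4))*0 = -169/24*(-4)*0 = (169/6)*0 = 0)
(d + S(4))*(-14) = (0 + 4*(6 - 1*4))*(-14) = (0 + 4*(6 - 4))*(-14) = (0 + 4*2)*(-14) = (0 + 8)*(-14) = 8*(-14) = -112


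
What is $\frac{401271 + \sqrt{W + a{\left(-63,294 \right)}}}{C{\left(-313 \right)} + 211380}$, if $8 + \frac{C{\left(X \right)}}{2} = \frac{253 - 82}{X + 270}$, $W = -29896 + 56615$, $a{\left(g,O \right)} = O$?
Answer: $\frac{17254653}{9088310} + \frac{43 \sqrt{27013}}{9088310} \approx 1.8993$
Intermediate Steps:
$W = 26719$
$C{\left(X \right)} = -16 + \frac{342}{270 + X}$ ($C{\left(X \right)} = -16 + 2 \frac{253 - 82}{X + 270} = -16 + 2 \frac{171}{270 + X} = -16 + \frac{342}{270 + X}$)
$\frac{401271 + \sqrt{W + a{\left(-63,294 \right)}}}{C{\left(-313 \right)} + 211380} = \frac{401271 + \sqrt{26719 + 294}}{\frac{2 \left(-1989 - -2504\right)}{270 - 313} + 211380} = \frac{401271 + \sqrt{27013}}{\frac{2 \left(-1989 + 2504\right)}{-43} + 211380} = \frac{401271 + \sqrt{27013}}{2 \left(- \frac{1}{43}\right) 515 + 211380} = \frac{401271 + \sqrt{27013}}{- \frac{1030}{43} + 211380} = \frac{401271 + \sqrt{27013}}{\frac{9088310}{43}} = \left(401271 + \sqrt{27013}\right) \frac{43}{9088310} = \frac{17254653}{9088310} + \frac{43 \sqrt{27013}}{9088310}$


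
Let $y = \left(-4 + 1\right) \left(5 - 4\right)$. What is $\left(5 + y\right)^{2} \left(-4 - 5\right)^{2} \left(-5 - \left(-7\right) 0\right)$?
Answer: $-1620$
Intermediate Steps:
$y = -3$ ($y = \left(-3\right) 1 = -3$)
$\left(5 + y\right)^{2} \left(-4 - 5\right)^{2} \left(-5 - \left(-7\right) 0\right) = \left(5 - 3\right)^{2} \left(-4 - 5\right)^{2} \left(-5 - \left(-7\right) 0\right) = 2^{2} \left(-9\right)^{2} \left(-5 - 0\right) = 4 \cdot 81 \left(-5 + 0\right) = 324 \left(-5\right) = -1620$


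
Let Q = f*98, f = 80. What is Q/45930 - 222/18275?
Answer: 13307954/83937075 ≈ 0.15855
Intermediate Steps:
Q = 7840 (Q = 80*98 = 7840)
Q/45930 - 222/18275 = 7840/45930 - 222/18275 = 7840*(1/45930) - 222*1/18275 = 784/4593 - 222/18275 = 13307954/83937075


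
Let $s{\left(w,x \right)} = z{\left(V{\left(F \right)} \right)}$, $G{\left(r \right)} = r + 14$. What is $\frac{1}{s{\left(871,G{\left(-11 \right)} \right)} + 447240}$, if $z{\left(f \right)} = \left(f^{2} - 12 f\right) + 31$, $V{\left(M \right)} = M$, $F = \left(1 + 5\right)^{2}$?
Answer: $\frac{1}{448135} \approx 2.2315 \cdot 10^{-6}$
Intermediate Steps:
$F = 36$ ($F = 6^{2} = 36$)
$G{\left(r \right)} = 14 + r$
$z{\left(f \right)} = 31 + f^{2} - 12 f$
$s{\left(w,x \right)} = 895$ ($s{\left(w,x \right)} = 31 + 36^{2} - 432 = 31 + 1296 - 432 = 895$)
$\frac{1}{s{\left(871,G{\left(-11 \right)} \right)} + 447240} = \frac{1}{895 + 447240} = \frac{1}{448135}$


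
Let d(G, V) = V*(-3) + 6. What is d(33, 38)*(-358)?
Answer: 38664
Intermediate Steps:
d(G, V) = 6 - 3*V (d(G, V) = -3*V + 6 = 6 - 3*V)
d(33, 38)*(-358) = (6 - 3*38)*(-358) = (6 - 114)*(-358) = -108*(-358) = 38664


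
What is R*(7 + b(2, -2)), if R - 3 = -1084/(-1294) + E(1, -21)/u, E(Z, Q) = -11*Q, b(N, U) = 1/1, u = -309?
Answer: 1647440/66641 ≈ 24.721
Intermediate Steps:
b(N, U) = 1
R = 205930/66641 (R = 3 + (-1084/(-1294) - 11*(-21)/(-309)) = 3 + (-1084*(-1/1294) + 231*(-1/309)) = 3 + (542/647 - 77/103) = 3 + 6007/66641 = 205930/66641 ≈ 3.0901)
R*(7 + b(2, -2)) = 205930*(7 + 1)/66641 = (205930/66641)*8 = 1647440/66641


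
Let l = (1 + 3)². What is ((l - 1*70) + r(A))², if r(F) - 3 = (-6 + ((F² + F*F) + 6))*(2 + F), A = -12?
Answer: 8590761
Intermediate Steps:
l = 16 (l = 4² = 16)
r(F) = 3 + 2*F²*(2 + F) (r(F) = 3 + (-6 + ((F² + F*F) + 6))*(2 + F) = 3 + (-6 + ((F² + F²) + 6))*(2 + F) = 3 + (-6 + (2*F² + 6))*(2 + F) = 3 + (-6 + (6 + 2*F²))*(2 + F) = 3 + (2*F²)*(2 + F) = 3 + 2*F²*(2 + F))
((l - 1*70) + r(A))² = ((16 - 1*70) + (3 + 2*(-12)³ + 4*(-12)²))² = ((16 - 70) + (3 + 2*(-1728) + 4*144))² = (-54 + (3 - 3456 + 576))² = (-54 - 2877)² = (-2931)² = 8590761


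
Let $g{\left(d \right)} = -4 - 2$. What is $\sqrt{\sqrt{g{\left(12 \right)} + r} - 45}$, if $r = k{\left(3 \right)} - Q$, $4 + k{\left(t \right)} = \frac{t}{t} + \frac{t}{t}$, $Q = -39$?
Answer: $\sqrt{-45 + \sqrt{31}} \approx 6.2795 i$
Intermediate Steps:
$k{\left(t \right)} = -2$ ($k{\left(t \right)} = -4 + \left(\frac{t}{t} + \frac{t}{t}\right) = -4 + \left(1 + 1\right) = -4 + 2 = -2$)
$g{\left(d \right)} = -6$ ($g{\left(d \right)} = -4 - 2 = -6$)
$r = 37$ ($r = -2 - -39 = -2 + 39 = 37$)
$\sqrt{\sqrt{g{\left(12 \right)} + r} - 45} = \sqrt{\sqrt{-6 + 37} - 45} = \sqrt{\sqrt{31} - 45} = \sqrt{-45 + \sqrt{31}}$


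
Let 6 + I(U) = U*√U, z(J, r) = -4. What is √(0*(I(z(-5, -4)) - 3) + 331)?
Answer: √331 ≈ 18.193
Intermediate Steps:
I(U) = -6 + U^(3/2) (I(U) = -6 + U*√U = -6 + U^(3/2))
√(0*(I(z(-5, -4)) - 3) + 331) = √(0*((-6 + (-4)^(3/2)) - 3) + 331) = √(0*((-6 - 8*I) - 3) + 331) = √(0*(-9 - 8*I) + 331) = √(0 + 331) = √331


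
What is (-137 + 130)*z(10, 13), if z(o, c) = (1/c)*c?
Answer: -7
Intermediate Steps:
z(o, c) = 1 (z(o, c) = c/c = 1)
(-137 + 130)*z(10, 13) = (-137 + 130)*1 = -7*1 = -7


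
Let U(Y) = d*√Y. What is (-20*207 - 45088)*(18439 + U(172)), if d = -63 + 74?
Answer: -907715092 - 1083016*√43 ≈ -9.1482e+8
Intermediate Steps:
d = 11
U(Y) = 11*√Y
(-20*207 - 45088)*(18439 + U(172)) = (-20*207 - 45088)*(18439 + 11*√172) = (-4140 - 45088)*(18439 + 11*(2*√43)) = -49228*(18439 + 22*√43) = -907715092 - 1083016*√43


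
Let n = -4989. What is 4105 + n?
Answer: -884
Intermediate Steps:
4105 + n = 4105 - 4989 = -884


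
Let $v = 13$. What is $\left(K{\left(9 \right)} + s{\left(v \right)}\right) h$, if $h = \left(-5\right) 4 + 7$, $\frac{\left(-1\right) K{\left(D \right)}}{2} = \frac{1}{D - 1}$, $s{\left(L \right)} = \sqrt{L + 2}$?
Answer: $\frac{13}{4} - 13 \sqrt{15} \approx -47.099$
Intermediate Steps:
$s{\left(L \right)} = \sqrt{2 + L}$
$K{\left(D \right)} = - \frac{2}{-1 + D}$ ($K{\left(D \right)} = - \frac{2}{D - 1} = - \frac{2}{-1 + D}$)
$h = -13$ ($h = -20 + 7 = -13$)
$\left(K{\left(9 \right)} + s{\left(v \right)}\right) h = \left(- \frac{2}{-1 + 9} + \sqrt{2 + 13}\right) \left(-13\right) = \left(- \frac{2}{8} + \sqrt{15}\right) \left(-13\right) = \left(\left(-2\right) \frac{1}{8} + \sqrt{15}\right) \left(-13\right) = \left(- \frac{1}{4} + \sqrt{15}\right) \left(-13\right) = \frac{13}{4} - 13 \sqrt{15}$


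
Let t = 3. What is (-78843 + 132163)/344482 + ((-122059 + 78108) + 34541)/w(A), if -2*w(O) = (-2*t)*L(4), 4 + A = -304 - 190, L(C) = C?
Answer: -810233945/1033446 ≈ -784.01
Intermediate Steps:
A = -498 (A = -4 + (-304 - 190) = -4 - 494 = -498)
w(O) = 12 (w(O) = -(-2*3)*4/2 = -(-3)*4 = -½*(-24) = 12)
(-78843 + 132163)/344482 + ((-122059 + 78108) + 34541)/w(A) = (-78843 + 132163)/344482 + ((-122059 + 78108) + 34541)/12 = 53320*(1/344482) + (-43951 + 34541)*(1/12) = 26660/172241 - 9410*1/12 = 26660/172241 - 4705/6 = -810233945/1033446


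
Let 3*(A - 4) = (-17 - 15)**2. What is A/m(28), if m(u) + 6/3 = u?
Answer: 518/39 ≈ 13.282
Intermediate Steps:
m(u) = -2 + u
A = 1036/3 (A = 4 + (-17 - 15)**2/3 = 4 + (1/3)*(-32)**2 = 4 + (1/3)*1024 = 4 + 1024/3 = 1036/3 ≈ 345.33)
A/m(28) = 1036/(3*(-2 + 28)) = (1036/3)/26 = (1036/3)*(1/26) = 518/39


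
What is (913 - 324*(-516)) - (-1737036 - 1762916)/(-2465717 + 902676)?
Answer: 262739003025/1563041 ≈ 1.6809e+5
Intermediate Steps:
(913 - 324*(-516)) - (-1737036 - 1762916)/(-2465717 + 902676) = (913 + 167184) - (-3499952)/(-1563041) = 168097 - (-3499952)*(-1)/1563041 = 168097 - 1*3499952/1563041 = 168097 - 3499952/1563041 = 262739003025/1563041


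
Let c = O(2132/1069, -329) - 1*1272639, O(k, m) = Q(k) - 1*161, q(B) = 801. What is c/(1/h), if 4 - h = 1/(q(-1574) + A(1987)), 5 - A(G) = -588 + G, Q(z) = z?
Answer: -3228753794364/633917 ≈ -5.0933e+6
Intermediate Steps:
A(G) = 593 - G (A(G) = 5 - (-588 + G) = 5 + (588 - G) = 593 - G)
O(k, m) = -161 + k (O(k, m) = k - 1*161 = k - 161 = -161 + k)
h = 2373/593 (h = 4 - 1/(801 + (593 - 1*1987)) = 4 - 1/(801 + (593 - 1987)) = 4 - 1/(801 - 1394) = 4 - 1/(-593) = 4 - 1*(-1/593) = 4 + 1/593 = 2373/593 ≈ 4.0017)
c = -1360621068/1069 (c = (-161 + 2132/1069) - 1*1272639 = (-161 + 2132*(1/1069)) - 1272639 = (-161 + 2132/1069) - 1272639 = -169977/1069 - 1272639 = -1360621068/1069 ≈ -1.2728e+6)
c/(1/h) = -1360621068/(1069*(1/(2373/593))) = -1360621068/(1069*593/2373) = -1360621068/1069*2373/593 = -3228753794364/633917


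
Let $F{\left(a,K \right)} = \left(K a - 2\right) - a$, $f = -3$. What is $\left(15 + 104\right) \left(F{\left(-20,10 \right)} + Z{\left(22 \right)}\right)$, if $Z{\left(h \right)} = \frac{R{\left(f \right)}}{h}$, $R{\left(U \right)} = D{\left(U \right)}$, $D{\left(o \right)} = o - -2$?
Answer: $- \frac{476595}{22} \approx -21663.0$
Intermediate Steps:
$D{\left(o \right)} = 2 + o$ ($D{\left(o \right)} = o + 2 = 2 + o$)
$R{\left(U \right)} = 2 + U$
$F{\left(a,K \right)} = -2 - a + K a$ ($F{\left(a,K \right)} = \left(-2 + K a\right) - a = -2 - a + K a$)
$Z{\left(h \right)} = - \frac{1}{h}$ ($Z{\left(h \right)} = \frac{2 - 3}{h} = - \frac{1}{h}$)
$\left(15 + 104\right) \left(F{\left(-20,10 \right)} + Z{\left(22 \right)}\right) = \left(15 + 104\right) \left(\left(-2 - -20 + 10 \left(-20\right)\right) - \frac{1}{22}\right) = 119 \left(\left(-2 + 20 - 200\right) - \frac{1}{22}\right) = 119 \left(-182 - \frac{1}{22}\right) = 119 \left(- \frac{4005}{22}\right) = - \frac{476595}{22}$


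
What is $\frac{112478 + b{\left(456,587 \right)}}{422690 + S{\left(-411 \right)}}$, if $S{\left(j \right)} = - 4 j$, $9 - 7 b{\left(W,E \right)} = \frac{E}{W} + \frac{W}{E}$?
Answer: $\frac{210752335055}{795076313136} \approx 0.26507$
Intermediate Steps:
$b{\left(W,E \right)} = \frac{9}{7} - \frac{E}{7 W} - \frac{W}{7 E}$ ($b{\left(W,E \right)} = \frac{9}{7} - \frac{\frac{E}{W} + \frac{W}{E}}{7} = \frac{9}{7} - \left(\frac{E}{7 W} + \frac{W}{7 E}\right) = \frac{9}{7} - \frac{E}{7 W} - \frac{W}{7 E}$)
$\frac{112478 + b{\left(456,587 \right)}}{422690 + S{\left(-411 \right)}} = \frac{112478 - \left(- \frac{9}{7} + \frac{456}{4109} + \frac{587}{3192}\right)}{422690 - -1644} = \frac{112478 - \left(- \frac{9}{7} + \frac{456}{4109} + \frac{587}{3192}\right)}{422690 + 1644} = \frac{112478 - - \frac{1856543}{1873704}}{424334} = \left(112478 + \frac{1856543}{1873704}\right) \frac{1}{424334} = \frac{210752335055}{1873704} \cdot \frac{1}{424334} = \frac{210752335055}{795076313136}$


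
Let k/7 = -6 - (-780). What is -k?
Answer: -5418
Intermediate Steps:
k = 5418 (k = 7*(-6 - (-780)) = 7*(-6 - 130*(-6)) = 7*(-6 + 780) = 7*774 = 5418)
-k = -1*5418 = -5418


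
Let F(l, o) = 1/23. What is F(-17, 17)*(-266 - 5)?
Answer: -271/23 ≈ -11.783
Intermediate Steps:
F(l, o) = 1/23
F(-17, 17)*(-266 - 5) = (-266 - 5)/23 = (1/23)*(-271) = -271/23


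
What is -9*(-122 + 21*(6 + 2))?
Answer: -414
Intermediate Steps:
-9*(-122 + 21*(6 + 2)) = -9*(-122 + 21*8) = -9*(-122 + 168) = -9*46 = -414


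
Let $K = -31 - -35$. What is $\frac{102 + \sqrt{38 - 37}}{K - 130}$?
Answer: $- \frac{103}{126} \approx -0.81746$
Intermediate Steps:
$K = 4$ ($K = -31 + 35 = 4$)
$\frac{102 + \sqrt{38 - 37}}{K - 130} = \frac{102 + \sqrt{38 - 37}}{4 - 130} = \frac{102 + \sqrt{1}}{-126} = - \frac{102 + 1}{126} = \left(- \frac{1}{126}\right) 103 = - \frac{103}{126}$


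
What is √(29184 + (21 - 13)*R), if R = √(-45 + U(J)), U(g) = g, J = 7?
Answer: 2*√(7296 + 2*I*√38) ≈ 170.83 + 0.14434*I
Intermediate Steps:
R = I*√38 (R = √(-45 + 7) = √(-38) = I*√38 ≈ 6.1644*I)
√(29184 + (21 - 13)*R) = √(29184 + (21 - 13)*(I*√38)) = √(29184 + 8*(I*√38)) = √(29184 + 8*I*√38)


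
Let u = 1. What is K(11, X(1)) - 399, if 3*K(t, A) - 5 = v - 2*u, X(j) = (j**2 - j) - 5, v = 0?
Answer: -398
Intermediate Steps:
X(j) = -5 + j**2 - j
K(t, A) = 1 (K(t, A) = 5/3 + (0 - 2*1)/3 = 5/3 + (0 - 2)/3 = 5/3 + (1/3)*(-2) = 5/3 - 2/3 = 1)
K(11, X(1)) - 399 = 1 - 399 = -398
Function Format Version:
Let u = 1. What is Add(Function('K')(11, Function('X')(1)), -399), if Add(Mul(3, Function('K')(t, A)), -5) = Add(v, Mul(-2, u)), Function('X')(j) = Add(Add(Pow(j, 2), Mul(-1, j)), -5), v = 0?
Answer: -398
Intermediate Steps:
Function('X')(j) = Add(-5, Pow(j, 2), Mul(-1, j))
Function('K')(t, A) = 1 (Function('K')(t, A) = Add(Rational(5, 3), Mul(Rational(1, 3), Add(0, Mul(-2, 1)))) = Add(Rational(5, 3), Mul(Rational(1, 3), Add(0, -2))) = Add(Rational(5, 3), Mul(Rational(1, 3), -2)) = Add(Rational(5, 3), Rational(-2, 3)) = 1)
Add(Function('K')(11, Function('X')(1)), -399) = Add(1, -399) = -398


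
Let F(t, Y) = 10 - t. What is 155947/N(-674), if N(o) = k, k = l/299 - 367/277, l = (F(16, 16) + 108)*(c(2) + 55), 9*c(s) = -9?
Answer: 12915998381/1415983 ≈ 9121.6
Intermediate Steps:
c(s) = -1 (c(s) = (⅑)*(-9) = -1)
l = 5508 (l = ((10 - 1*16) + 108)*(-1 + 55) = ((10 - 16) + 108)*54 = (-6 + 108)*54 = 102*54 = 5508)
k = 1415983/82823 (k = 5508/299 - 367/277 = 1415983/82823 ≈ 17.096)
N(o) = 1415983/82823
155947/N(-674) = 155947/(1415983/82823) = 155947*(82823/1415983) = 12915998381/1415983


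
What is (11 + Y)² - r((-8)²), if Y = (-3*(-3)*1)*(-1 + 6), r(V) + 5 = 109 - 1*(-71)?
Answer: 2961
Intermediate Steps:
r(V) = 175 (r(V) = -5 + (109 - 1*(-71)) = -5 + (109 + 71) = -5 + 180 = 175)
Y = 45 (Y = (9*1)*5 = 9*5 = 45)
(11 + Y)² - r((-8)²) = (11 + 45)² - 1*175 = 56² - 175 = 3136 - 175 = 2961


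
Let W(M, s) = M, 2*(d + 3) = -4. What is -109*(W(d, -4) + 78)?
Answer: -7957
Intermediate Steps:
d = -5 (d = -3 + (½)*(-4) = -3 - 2 = -5)
-109*(W(d, -4) + 78) = -109*(-5 + 78) = -109*73 = -7957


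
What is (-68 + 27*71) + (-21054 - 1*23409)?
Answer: -42614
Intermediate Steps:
(-68 + 27*71) + (-21054 - 1*23409) = (-68 + 1917) + (-21054 - 23409) = 1849 - 44463 = -42614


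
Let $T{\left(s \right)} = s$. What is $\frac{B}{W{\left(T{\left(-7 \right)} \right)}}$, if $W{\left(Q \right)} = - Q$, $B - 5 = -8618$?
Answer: $- \frac{8613}{7} \approx -1230.4$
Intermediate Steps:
$B = -8613$ ($B = 5 - 8618 = -8613$)
$\frac{B}{W{\left(T{\left(-7 \right)} \right)}} = - \frac{8613}{\left(-1\right) \left(-7\right)} = - \frac{8613}{7}$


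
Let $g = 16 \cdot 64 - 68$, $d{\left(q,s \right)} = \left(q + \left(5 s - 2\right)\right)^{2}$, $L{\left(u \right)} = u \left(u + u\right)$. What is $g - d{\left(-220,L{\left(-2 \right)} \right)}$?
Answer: $-32168$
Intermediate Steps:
$L{\left(u \right)} = 2 u^{2}$ ($L{\left(u \right)} = u 2 u = 2 u^{2}$)
$d{\left(q,s \right)} = \left(-2 + q + 5 s\right)^{2}$ ($d{\left(q,s \right)} = \left(q + \left(-2 + 5 s\right)\right)^{2} = \left(-2 + q + 5 s\right)^{2}$)
$g = 956$ ($g = 1024 - 68 = 956$)
$g - d{\left(-220,L{\left(-2 \right)} \right)} = 956 - \left(-2 - 220 + 5 \cdot 2 \left(-2\right)^{2}\right)^{2} = 956 - \left(-2 - 220 + 5 \cdot 2 \cdot 4\right)^{2} = 956 - \left(-2 - 220 + 5 \cdot 8\right)^{2} = 956 - \left(-2 - 220 + 40\right)^{2} = 956 - \left(-182\right)^{2} = 956 - 33124 = -32168$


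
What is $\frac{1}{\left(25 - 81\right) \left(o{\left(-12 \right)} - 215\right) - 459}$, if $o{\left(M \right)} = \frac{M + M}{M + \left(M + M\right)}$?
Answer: $\frac{3}{34631} \approx 8.6628 \cdot 10^{-5}$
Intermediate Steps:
$o{\left(M \right)} = \frac{2}{3}$ ($o{\left(M \right)} = \frac{2 M}{M + 2 M} = \frac{2 M}{3 M} = 2 M \frac{1}{3 M} = \frac{2}{3}$)
$\frac{1}{\left(25 - 81\right) \left(o{\left(-12 \right)} - 215\right) - 459} = \frac{1}{\left(25 - 81\right) \left(\frac{2}{3} - 215\right) - 459} = \frac{1}{\left(-56\right) \left(- \frac{643}{3}\right) - 459} = \frac{1}{\frac{36008}{3} - 459} = \frac{1}{\frac{34631}{3}} = \frac{3}{34631}$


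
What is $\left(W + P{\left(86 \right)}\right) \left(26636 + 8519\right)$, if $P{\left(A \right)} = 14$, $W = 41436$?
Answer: $1457174750$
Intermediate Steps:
$\left(W + P{\left(86 \right)}\right) \left(26636 + 8519\right) = \left(41436 + 14\right) \left(26636 + 8519\right) = 41450 \cdot 35155 = 1457174750$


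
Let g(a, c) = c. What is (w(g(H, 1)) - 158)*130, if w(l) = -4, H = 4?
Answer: -21060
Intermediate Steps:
(w(g(H, 1)) - 158)*130 = (-4 - 158)*130 = -162*130 = -21060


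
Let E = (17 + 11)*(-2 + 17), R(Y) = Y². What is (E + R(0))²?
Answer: 176400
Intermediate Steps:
E = 420 (E = 28*15 = 420)
(E + R(0))² = (420 + 0²)² = (420 + 0)² = 420² = 176400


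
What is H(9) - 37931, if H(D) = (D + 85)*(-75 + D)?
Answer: -44135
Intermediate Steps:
H(D) = (-75 + D)*(85 + D) (H(D) = (85 + D)*(-75 + D) = (-75 + D)*(85 + D))
H(9) - 37931 = (-6375 + 9² + 10*9) - 37931 = (-6375 + 81 + 90) - 37931 = -6204 - 37931 = -44135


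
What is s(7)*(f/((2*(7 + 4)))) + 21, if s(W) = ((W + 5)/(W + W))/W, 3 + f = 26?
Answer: 11388/539 ≈ 21.128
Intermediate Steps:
f = 23 (f = -3 + 26 = 23)
s(W) = (5 + W)/(2*W**2) (s(W) = ((5 + W)/((2*W)))/W = ((5 + W)*(1/(2*W)))/W = ((5 + W)/(2*W))/W = (5 + W)/(2*W**2))
s(7)*(f/((2*(7 + 4)))) + 21 = ((1/2)*(5 + 7)/7**2)*(23/((2*(7 + 4)))) + 21 = ((1/2)*(1/49)*12)*(23/((2*11))) + 21 = 6*(23/22)/49 + 21 = 6*(23*(1/22))/49 + 21 = (6/49)*(23/22) + 21 = 69/539 + 21 = 11388/539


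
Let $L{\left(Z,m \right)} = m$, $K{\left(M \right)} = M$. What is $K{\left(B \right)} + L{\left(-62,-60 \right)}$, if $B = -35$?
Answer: $-95$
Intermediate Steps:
$K{\left(B \right)} + L{\left(-62,-60 \right)} = -35 - 60 = -95$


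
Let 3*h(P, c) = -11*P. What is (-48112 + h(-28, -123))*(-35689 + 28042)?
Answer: 367127372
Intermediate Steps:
h(P, c) = -11*P/3 (h(P, c) = (-11*P)/3 = -11*P/3)
(-48112 + h(-28, -123))*(-35689 + 28042) = (-48112 - 11/3*(-28))*(-35689 + 28042) = (-48112 + 308/3)*(-7647) = -144028/3*(-7647) = 367127372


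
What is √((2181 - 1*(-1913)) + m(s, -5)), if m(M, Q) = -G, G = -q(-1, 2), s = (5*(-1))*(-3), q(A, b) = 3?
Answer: √4097 ≈ 64.008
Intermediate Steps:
s = 15 (s = -5*(-3) = 15)
G = -3 (G = -1*3 = -3)
m(M, Q) = 3 (m(M, Q) = -1*(-3) = 3)
√((2181 - 1*(-1913)) + m(s, -5)) = √((2181 - 1*(-1913)) + 3) = √((2181 + 1913) + 3) = √(4094 + 3) = √4097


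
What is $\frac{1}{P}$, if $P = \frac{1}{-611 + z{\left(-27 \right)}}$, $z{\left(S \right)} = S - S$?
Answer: $-611$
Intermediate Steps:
$z{\left(S \right)} = 0$
$P = - \frac{1}{611}$ ($P = \frac{1}{-611 + 0} = \frac{1}{-611} = - \frac{1}{611} \approx -0.0016367$)
$\frac{1}{P} = \frac{1}{- \frac{1}{611}} = -611$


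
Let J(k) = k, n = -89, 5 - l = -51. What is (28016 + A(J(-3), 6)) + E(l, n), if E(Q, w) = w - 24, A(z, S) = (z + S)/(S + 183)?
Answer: 1757890/63 ≈ 27903.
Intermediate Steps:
l = 56 (l = 5 - 1*(-51) = 5 + 51 = 56)
A(z, S) = (S + z)/(183 + S)
E(Q, w) = -24 + w
(28016 + A(J(-3), 6)) + E(l, n) = (28016 + (6 - 3)/(183 + 6)) + (-24 - 89) = (28016 + 3/189) - 113 = (28016 + (1/189)*3) - 113 = (28016 + 1/63) - 113 = 1765009/63 - 113 = 1757890/63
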